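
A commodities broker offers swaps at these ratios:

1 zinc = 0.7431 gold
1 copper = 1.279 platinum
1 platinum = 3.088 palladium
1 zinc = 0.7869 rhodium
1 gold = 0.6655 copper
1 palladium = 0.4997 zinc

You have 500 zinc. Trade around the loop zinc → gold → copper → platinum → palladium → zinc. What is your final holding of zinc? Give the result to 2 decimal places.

488.00

500 zinc × 0.7431 = 371.55 gold
371.55 gold × 0.6655 = 247.266525 copper
247.266525 copper × 1.279 = 316.253885475 platinum
316.253885475 platinum × 3.088 = 976.5919983468 palladium
976.5919983468 palladium × 0.4997 = 488.00302157389596 zinc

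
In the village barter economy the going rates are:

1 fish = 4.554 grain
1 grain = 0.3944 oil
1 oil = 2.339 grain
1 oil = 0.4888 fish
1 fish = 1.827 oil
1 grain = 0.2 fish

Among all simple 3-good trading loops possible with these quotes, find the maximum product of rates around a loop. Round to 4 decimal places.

0.8779

grain→oil→fish→grain: 0.3944 × 0.4888 × 4.554 = 0.87793
grain→fish→oil→grain: 0.2 × 1.827 × 2.339 = 0.85467
Maximum is grain→oil→fish→grain at 0.8779; no arbitrage — every cycle loses value.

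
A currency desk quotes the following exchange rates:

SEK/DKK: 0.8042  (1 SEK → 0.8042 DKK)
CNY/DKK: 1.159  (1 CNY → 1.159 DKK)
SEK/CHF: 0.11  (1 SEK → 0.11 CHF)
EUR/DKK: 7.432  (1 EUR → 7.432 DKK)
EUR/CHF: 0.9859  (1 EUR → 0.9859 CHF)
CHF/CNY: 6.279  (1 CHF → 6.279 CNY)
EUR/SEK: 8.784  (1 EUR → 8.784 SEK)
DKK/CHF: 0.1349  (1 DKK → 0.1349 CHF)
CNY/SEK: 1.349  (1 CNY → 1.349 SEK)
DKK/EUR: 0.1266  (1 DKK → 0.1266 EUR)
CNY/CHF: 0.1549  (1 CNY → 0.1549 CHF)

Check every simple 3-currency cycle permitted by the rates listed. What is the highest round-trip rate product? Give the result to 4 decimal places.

CHF→CNY→DKK→CHF: 6.279 × 1.159 × 0.1349 = 0.98172
CHF→CNY→SEK→CHF: 6.279 × 1.349 × 0.11 = 0.93174
SEK→DKK→EUR→SEK: 0.8042 × 0.1266 × 8.784 = 0.89431
Maximum is CHF→CNY→DKK→CHF at 0.9817; no arbitrage — every cycle loses value.

0.9817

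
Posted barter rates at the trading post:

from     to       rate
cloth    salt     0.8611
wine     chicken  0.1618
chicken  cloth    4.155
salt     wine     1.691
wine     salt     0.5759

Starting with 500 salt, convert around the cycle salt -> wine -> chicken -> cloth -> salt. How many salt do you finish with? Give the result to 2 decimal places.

489.46

500 salt × 1.691 = 845.5 wine
845.5 wine × 0.1618 = 136.8019 chicken
136.8019 chicken × 4.155 = 568.4118945 cloth
568.4118945 cloth × 0.8611 = 489.45948235395 salt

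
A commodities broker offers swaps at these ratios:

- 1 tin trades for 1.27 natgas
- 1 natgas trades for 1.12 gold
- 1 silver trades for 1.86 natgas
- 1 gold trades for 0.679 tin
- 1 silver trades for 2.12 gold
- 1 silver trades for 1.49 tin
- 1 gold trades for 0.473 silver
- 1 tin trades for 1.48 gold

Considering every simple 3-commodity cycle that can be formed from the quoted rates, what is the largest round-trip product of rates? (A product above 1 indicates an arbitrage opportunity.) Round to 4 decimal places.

1.0431

gold→silver→tin→gold: 0.473 × 1.49 × 1.48 = 1.04306
gold→silver→natgas→gold: 0.473 × 1.86 × 1.12 = 0.98535
gold→tin→natgas→gold: 0.679 × 1.27 × 1.12 = 0.96581
Maximum is gold→silver→tin→gold at 1.0431; arbitrage exists.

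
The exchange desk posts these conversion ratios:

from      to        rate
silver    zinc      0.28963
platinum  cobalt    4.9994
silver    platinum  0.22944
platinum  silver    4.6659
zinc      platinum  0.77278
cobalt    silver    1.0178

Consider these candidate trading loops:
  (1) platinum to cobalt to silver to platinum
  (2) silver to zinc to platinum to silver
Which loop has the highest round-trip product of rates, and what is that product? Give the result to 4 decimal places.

(1) 4.9994 × 1.0178 × 0.22944 = 1.16748
(2) 0.28963 × 0.77278 × 4.6659 = 1.04432
Highest is cycle (1) at 1.1675 (>1, arbitrage).

1.1675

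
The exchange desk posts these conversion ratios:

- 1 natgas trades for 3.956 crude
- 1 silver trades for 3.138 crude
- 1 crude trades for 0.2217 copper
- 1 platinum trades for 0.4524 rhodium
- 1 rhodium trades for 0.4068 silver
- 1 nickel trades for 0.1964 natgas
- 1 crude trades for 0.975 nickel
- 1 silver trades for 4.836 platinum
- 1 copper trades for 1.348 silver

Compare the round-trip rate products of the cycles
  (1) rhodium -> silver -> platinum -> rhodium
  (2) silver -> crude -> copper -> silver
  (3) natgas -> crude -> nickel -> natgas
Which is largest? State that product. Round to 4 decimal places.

(1) 0.4068 × 4.836 × 0.4524 = 0.89000
(2) 3.138 × 0.2217 × 1.348 = 0.93780
(3) 3.956 × 0.975 × 0.1964 = 0.75753
Highest is cycle (2) at 0.9378 (≤1, no arbitrage).

0.9378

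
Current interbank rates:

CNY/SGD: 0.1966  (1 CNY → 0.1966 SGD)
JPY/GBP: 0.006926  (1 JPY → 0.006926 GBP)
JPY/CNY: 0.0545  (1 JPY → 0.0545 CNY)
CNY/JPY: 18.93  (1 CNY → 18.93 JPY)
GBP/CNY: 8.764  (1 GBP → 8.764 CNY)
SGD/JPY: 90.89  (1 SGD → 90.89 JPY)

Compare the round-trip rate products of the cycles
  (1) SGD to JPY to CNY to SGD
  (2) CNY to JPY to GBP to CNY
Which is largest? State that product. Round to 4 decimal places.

(1) 90.89 × 0.0545 × 0.1966 = 0.97386
(2) 18.93 × 0.006926 × 8.764 = 1.14904
Highest is cycle (2) at 1.1490 (>1, arbitrage).

1.1490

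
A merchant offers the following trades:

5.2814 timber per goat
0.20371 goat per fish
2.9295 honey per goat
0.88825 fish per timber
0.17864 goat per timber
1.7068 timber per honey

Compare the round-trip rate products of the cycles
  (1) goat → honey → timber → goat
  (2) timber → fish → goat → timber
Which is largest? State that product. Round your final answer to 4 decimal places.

0.9556

(1) 2.9295 × 1.7068 × 0.17864 = 0.89321
(2) 0.88825 × 0.20371 × 5.2814 = 0.95565
Highest is cycle (2) at 0.9556 (≤1, no arbitrage).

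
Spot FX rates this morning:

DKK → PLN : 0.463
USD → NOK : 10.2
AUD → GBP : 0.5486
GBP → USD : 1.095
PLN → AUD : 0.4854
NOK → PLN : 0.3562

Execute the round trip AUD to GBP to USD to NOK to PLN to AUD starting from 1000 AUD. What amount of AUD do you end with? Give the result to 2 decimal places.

1000 AUD × 0.5486 = 548.6 GBP
548.6 GBP × 1.095 = 600.717 USD
600.717 USD × 10.2 = 6127.3134 NOK
6127.3134 NOK × 0.3562 = 2182.54903308 PLN
2182.54903308 PLN × 0.4854 = 1059.409300657032 AUD

1059.41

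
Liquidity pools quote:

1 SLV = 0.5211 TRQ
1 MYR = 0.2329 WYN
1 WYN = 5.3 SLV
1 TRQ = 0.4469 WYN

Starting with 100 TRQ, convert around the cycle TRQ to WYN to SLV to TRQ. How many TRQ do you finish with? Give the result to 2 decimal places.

100 TRQ × 0.4469 = 44.69 WYN
44.69 WYN × 5.3 = 236.857 SLV
236.857 SLV × 0.5211 = 123.4261827 TRQ

123.43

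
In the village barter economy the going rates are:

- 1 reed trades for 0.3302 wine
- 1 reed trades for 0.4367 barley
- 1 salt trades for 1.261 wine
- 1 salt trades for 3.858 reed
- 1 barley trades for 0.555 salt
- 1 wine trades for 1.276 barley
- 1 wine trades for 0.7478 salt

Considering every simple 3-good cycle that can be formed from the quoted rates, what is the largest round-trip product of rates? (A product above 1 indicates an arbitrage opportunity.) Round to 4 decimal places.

reed→wine→salt→reed: 0.3302 × 0.7478 × 3.858 = 0.95263
reed→barley→salt→reed: 0.4367 × 0.555 × 3.858 = 0.93506
wine→barley→salt→wine: 1.276 × 0.555 × 1.261 = 0.89301
Maximum is reed→wine→salt→reed at 0.9526; no arbitrage — every cycle loses value.

0.9526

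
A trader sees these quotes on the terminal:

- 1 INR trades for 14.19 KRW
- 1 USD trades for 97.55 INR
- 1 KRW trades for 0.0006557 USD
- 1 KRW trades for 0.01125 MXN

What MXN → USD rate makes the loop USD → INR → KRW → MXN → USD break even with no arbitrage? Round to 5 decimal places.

0.06422

Known legs of the cycle: 97.55 × 14.19 × 0.01125 = 15.572638125
For no arbitrage the full-cycle product must be 1, so the missing rate is 1 / 15.572638125 ≈ 0.0642152.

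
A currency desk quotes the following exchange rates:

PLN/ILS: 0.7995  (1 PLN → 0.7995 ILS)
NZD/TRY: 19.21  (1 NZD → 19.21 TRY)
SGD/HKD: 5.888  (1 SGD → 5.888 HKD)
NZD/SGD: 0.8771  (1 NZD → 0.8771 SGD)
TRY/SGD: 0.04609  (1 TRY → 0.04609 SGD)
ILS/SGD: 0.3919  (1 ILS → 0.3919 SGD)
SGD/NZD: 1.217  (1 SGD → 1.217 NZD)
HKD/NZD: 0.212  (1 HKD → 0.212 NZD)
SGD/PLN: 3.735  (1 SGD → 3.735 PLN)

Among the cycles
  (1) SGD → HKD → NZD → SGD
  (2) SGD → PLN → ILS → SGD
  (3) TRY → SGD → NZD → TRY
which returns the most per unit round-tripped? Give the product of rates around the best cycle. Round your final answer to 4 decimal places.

1.1703

(1) 5.888 × 0.212 × 0.8771 = 1.09485
(2) 3.735 × 0.7995 × 0.3919 = 1.17027
(3) 0.04609 × 1.217 × 19.21 = 1.07752
Highest is cycle (2) at 1.1703 (>1, arbitrage).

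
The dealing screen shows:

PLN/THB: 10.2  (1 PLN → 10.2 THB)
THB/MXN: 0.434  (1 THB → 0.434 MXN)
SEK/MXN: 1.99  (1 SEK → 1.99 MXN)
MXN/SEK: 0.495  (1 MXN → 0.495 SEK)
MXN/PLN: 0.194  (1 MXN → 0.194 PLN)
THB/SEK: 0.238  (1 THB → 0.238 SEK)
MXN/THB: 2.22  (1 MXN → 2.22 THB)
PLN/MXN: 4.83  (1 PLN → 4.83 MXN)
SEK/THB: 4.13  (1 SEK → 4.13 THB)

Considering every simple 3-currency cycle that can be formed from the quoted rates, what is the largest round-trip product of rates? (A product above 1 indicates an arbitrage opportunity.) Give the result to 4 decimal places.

THB→SEK→MXN→THB: 0.238 × 1.99 × 2.22 = 1.05144
THB→MXN→SEK→THB: 0.434 × 0.495 × 4.13 = 0.88725
THB→MXN→PLN→THB: 0.434 × 0.194 × 10.2 = 0.85880
Maximum is THB→SEK→MXN→THB at 1.0514; arbitrage exists.

1.0514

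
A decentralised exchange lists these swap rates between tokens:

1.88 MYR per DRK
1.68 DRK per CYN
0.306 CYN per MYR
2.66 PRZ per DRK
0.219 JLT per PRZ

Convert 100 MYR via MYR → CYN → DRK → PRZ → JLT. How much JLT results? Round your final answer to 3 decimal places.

100 MYR × 0.306 = 30.6 CYN
30.6 CYN × 1.68 = 51.408 DRK
51.408 DRK × 2.66 = 136.74528 PRZ
136.74528 PRZ × 0.219 = 29.94721632 JLT

29.947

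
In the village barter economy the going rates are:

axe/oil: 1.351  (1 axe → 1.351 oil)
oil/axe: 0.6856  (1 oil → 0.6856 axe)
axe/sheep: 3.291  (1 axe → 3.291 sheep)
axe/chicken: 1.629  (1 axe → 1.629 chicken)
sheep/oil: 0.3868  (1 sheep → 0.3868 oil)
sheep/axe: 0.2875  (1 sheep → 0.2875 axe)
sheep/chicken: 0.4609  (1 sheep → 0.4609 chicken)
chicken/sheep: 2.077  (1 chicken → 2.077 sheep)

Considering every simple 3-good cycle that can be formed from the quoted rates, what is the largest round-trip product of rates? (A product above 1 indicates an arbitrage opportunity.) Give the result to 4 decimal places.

0.9727

chicken→sheep→axe→chicken: 2.077 × 0.2875 × 1.629 = 0.97274
sheep→oil→axe→sheep: 0.3868 × 0.6856 × 3.291 = 0.87274
Maximum is chicken→sheep→axe→chicken at 0.9727; no arbitrage — every cycle loses value.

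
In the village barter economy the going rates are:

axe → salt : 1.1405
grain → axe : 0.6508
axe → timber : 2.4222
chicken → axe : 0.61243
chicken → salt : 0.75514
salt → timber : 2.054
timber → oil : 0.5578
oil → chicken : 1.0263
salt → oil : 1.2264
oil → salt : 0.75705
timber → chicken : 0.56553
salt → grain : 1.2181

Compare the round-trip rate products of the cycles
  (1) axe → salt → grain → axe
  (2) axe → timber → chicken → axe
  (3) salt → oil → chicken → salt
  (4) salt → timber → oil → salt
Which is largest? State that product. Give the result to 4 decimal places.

0.9505

(1) 1.1405 × 1.2181 × 0.6508 = 0.90412
(2) 2.4222 × 0.56553 × 0.61243 = 0.83892
(3) 1.2264 × 1.0263 × 0.75514 = 0.95046
(4) 2.054 × 0.5578 × 0.75705 = 0.86737
Highest is cycle (3) at 0.9505 (≤1, no arbitrage).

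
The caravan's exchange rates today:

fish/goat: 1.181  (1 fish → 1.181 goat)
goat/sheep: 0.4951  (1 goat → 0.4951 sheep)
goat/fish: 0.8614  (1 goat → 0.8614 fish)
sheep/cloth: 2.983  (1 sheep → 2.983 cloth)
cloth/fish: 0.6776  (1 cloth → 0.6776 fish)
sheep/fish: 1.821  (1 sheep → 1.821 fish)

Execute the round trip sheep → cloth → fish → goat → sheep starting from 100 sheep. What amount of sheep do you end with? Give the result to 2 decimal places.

100 sheep × 2.983 = 298.3 cloth
298.3 cloth × 0.6776 = 202.12808 fish
202.12808 fish × 1.181 = 238.71326248 goat
238.71326248 goat × 0.4951 = 118.186936253848 sheep

118.19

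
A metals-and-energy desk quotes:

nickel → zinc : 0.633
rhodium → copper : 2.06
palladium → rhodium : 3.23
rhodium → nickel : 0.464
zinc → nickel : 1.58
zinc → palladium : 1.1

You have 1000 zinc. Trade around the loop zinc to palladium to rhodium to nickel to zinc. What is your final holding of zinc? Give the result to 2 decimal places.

1043.56

1000 zinc × 1.1 = 1100 palladium
1100 palladium × 3.23 = 3553 rhodium
3553 rhodium × 0.464 = 1648.592 nickel
1648.592 nickel × 0.633 = 1043.558736 zinc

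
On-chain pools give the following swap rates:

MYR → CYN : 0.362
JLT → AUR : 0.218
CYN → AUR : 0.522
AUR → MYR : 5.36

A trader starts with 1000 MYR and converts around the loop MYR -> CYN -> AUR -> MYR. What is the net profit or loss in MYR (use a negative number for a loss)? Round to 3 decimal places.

12.847

1000 MYR × 0.362 = 362 CYN
362 CYN × 0.522 = 188.964 AUR
188.964 AUR × 5.36 = 1012.84704 MYR
Net change: 1012.84704 − 1000 = 12.84704 MYR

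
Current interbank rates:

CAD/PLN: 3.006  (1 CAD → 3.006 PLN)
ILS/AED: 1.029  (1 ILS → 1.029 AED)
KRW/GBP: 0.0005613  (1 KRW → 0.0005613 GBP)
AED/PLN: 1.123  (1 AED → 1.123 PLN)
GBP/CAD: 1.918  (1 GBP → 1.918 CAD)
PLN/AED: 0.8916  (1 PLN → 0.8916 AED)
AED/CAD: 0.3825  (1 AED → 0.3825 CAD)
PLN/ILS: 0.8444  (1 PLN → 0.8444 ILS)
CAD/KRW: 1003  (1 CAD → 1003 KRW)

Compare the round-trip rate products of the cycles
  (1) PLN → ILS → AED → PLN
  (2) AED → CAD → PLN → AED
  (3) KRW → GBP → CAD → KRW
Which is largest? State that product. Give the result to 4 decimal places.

1.0798

(1) 0.8444 × 1.029 × 1.123 = 0.97576
(2) 0.3825 × 3.006 × 0.8916 = 1.02516
(3) 0.0005613 × 1.918 × 1003 = 1.07980
Highest is cycle (3) at 1.0798 (>1, arbitrage).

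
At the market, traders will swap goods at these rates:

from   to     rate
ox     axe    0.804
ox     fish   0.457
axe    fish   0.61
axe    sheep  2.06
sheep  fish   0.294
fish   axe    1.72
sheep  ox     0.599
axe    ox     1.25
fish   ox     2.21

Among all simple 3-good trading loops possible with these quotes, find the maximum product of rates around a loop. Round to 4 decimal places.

ox→axe→fish→ox: 0.804 × 0.61 × 2.21 = 1.08387
sheep→fish→axe→sheep: 0.294 × 1.72 × 2.06 = 1.04170
sheep→ox→axe→sheep: 0.599 × 0.804 × 2.06 = 0.99209
ox→fish→axe→ox: 0.457 × 1.72 × 1.25 = 0.98255
Maximum is ox→axe→fish→ox at 1.0839; arbitrage exists.

1.0839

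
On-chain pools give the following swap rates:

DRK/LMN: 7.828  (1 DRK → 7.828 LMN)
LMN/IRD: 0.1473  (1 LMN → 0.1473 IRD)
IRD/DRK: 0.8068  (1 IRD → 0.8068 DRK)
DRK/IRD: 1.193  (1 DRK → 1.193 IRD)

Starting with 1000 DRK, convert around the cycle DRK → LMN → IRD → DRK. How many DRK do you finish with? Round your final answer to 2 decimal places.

930.29

1000 DRK × 7.828 = 7828 LMN
7828 LMN × 0.1473 = 1153.0644 IRD
1153.0644 IRD × 0.8068 = 930.29235792 DRK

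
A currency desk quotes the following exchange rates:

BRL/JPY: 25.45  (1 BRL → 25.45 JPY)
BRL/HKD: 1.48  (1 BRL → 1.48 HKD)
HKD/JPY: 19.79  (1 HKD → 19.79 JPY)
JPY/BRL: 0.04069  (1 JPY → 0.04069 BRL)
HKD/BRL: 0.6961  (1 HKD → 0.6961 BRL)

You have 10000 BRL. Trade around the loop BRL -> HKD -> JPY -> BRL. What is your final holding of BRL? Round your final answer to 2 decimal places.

11917.78

10000 BRL × 1.48 = 14800 HKD
14800 HKD × 19.79 = 292892 JPY
292892 JPY × 0.04069 = 11917.77548 BRL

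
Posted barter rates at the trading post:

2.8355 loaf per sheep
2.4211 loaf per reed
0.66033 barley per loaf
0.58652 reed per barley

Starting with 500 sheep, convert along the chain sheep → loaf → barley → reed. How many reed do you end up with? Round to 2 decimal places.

549.09

500 sheep × 2.8355 = 1417.75 loaf
1417.75 loaf × 0.66033 = 936.1828575 barley
936.1828575 barley × 0.58652 = 549.0899695809 reed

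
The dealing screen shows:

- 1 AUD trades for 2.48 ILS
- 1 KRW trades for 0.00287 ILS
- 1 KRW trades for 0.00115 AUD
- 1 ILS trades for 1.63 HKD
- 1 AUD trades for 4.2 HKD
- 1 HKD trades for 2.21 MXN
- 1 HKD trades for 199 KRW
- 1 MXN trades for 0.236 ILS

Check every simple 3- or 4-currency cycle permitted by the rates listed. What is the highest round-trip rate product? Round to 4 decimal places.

AUD→HKD→KRW→AUD: 4.2 × 199 × 0.00115 = 0.96117
ILS→HKD→KRW→ILS: 1.63 × 199 × 0.00287 = 0.93094
ILS→HKD→KRW→AUD→ILS: 1.63 × 199 × 0.00115 × 2.48 = 0.92510
ILS→HKD→MXN→ILS: 1.63 × 2.21 × 0.236 = 0.85014
Maximum is AUD→HKD→KRW→AUD at 0.9612; no arbitrage — every cycle loses value.

0.9612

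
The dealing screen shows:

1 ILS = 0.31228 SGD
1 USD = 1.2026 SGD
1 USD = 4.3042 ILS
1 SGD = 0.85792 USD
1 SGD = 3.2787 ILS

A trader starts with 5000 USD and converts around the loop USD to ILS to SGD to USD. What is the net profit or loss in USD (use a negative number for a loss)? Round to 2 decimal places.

765.72

5000 USD × 4.3042 = 21521 ILS
21521 ILS × 0.31228 = 6720.57788 SGD
6720.57788 SGD × 0.85792 = 5765.7181748096 USD
Net change: 5765.7181748096 − 5000 = 765.7181748096 USD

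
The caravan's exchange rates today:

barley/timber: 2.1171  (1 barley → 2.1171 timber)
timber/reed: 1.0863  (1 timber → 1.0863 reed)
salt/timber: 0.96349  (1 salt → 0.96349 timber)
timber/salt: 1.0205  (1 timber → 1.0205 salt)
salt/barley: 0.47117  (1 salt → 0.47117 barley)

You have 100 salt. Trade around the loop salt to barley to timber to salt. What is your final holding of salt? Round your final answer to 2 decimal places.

101.80

100 salt × 0.47117 = 47.117 barley
47.117 barley × 2.1171 = 99.7514007 timber
99.7514007 timber × 1.0205 = 101.79630441435 salt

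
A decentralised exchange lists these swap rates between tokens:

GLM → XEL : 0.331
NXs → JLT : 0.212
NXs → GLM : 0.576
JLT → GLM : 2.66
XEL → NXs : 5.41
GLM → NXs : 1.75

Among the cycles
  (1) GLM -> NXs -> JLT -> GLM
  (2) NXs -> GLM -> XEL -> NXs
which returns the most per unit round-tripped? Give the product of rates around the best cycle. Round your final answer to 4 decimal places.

1.0314

(1) 1.75 × 0.212 × 2.66 = 0.98686
(2) 0.576 × 0.331 × 5.41 = 1.03145
Highest is cycle (2) at 1.0314 (>1, arbitrage).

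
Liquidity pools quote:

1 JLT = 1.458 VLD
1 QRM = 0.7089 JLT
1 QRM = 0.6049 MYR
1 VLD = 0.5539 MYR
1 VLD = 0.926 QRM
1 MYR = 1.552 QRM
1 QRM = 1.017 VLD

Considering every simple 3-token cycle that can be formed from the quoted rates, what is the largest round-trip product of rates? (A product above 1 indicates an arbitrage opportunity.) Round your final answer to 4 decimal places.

VLD→QRM→JLT→VLD: 0.926 × 0.7089 × 1.458 = 0.95709
MYR→QRM→VLD→MYR: 1.552 × 1.017 × 0.5539 = 0.87427
Maximum is VLD→QRM→JLT→VLD at 0.9571; no arbitrage — every cycle loses value.

0.9571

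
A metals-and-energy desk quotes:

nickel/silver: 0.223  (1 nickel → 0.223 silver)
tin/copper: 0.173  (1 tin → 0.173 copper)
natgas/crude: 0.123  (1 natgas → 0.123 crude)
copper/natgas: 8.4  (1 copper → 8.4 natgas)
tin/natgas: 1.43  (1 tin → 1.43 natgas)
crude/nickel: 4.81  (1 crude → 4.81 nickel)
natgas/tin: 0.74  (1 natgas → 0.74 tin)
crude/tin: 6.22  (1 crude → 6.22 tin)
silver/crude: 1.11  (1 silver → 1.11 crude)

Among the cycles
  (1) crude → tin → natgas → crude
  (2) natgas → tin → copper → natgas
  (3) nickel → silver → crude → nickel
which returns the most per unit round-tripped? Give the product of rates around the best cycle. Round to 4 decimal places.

1.1906

(1) 6.22 × 1.43 × 0.123 = 1.09404
(2) 0.74 × 0.173 × 8.4 = 1.07537
(3) 0.223 × 1.11 × 4.81 = 1.19062
Highest is cycle (3) at 1.1906 (>1, arbitrage).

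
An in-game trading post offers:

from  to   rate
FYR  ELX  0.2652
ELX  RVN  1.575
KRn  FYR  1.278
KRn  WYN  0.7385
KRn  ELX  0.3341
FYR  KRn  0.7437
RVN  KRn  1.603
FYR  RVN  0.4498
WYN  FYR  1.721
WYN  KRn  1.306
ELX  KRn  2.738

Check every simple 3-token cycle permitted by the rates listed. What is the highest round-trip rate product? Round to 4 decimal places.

0.9452

FYR→KRn→WYN→FYR: 0.7437 × 0.7385 × 1.721 = 0.94521
FYR→ELX→KRn→FYR: 0.2652 × 2.738 × 1.278 = 0.92798
FYR→RVN→KRn→FYR: 0.4498 × 1.603 × 1.278 = 0.92148
ELX→RVN→KRn→ELX: 1.575 × 1.603 × 0.3341 = 0.84351
Maximum is FYR→KRn→WYN→FYR at 0.9452; no arbitrage — every cycle loses value.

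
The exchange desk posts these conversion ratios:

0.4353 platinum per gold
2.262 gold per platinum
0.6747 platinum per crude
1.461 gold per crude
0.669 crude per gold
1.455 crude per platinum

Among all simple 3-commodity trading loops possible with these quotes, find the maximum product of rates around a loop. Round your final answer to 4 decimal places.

1.0210

gold→crude→platinum→gold: 0.669 × 0.6747 × 2.262 = 1.02101
gold→platinum→crude→gold: 0.4353 × 1.455 × 1.461 = 0.92534
Maximum is gold→crude→platinum→gold at 1.0210; arbitrage exists.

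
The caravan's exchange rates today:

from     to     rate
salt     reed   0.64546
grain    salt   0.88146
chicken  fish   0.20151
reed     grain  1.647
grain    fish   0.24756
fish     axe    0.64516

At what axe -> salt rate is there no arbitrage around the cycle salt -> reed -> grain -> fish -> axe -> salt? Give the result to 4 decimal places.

Known legs of the cycle: 0.64546 × 1.647 × 0.24756 × 0.64516 = 0.169789504166893152
For no arbitrage the full-cycle product must be 1, so the missing rate is 1 / 0.169789504166893152 ≈ 5.889646.

5.8896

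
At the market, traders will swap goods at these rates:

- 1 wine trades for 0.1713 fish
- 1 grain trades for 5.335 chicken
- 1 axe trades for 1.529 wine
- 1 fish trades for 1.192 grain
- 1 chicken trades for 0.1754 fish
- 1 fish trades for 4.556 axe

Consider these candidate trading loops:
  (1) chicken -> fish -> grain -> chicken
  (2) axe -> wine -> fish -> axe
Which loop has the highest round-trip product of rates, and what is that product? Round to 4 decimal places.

1.1933

(1) 0.1754 × 1.192 × 5.335 = 1.11542
(2) 1.529 × 0.1713 × 4.556 = 1.19330
Highest is cycle (2) at 1.1933 (>1, arbitrage).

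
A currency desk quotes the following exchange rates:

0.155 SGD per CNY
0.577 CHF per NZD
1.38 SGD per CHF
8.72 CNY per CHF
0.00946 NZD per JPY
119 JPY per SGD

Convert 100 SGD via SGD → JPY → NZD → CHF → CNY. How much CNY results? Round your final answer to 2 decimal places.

100 SGD × 119 = 11900 JPY
11900 JPY × 0.00946 = 112.574 NZD
112.574 NZD × 0.577 = 64.955198 CHF
64.955198 CHF × 8.72 = 566.40932656 CNY

566.41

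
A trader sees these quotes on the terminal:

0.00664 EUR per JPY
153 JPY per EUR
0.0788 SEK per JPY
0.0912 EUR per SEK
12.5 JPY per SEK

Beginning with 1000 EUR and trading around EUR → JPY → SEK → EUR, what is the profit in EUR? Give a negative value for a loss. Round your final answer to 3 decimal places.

1000 EUR × 153 = 153000 JPY
153000 JPY × 0.0788 = 12056.4 SEK
12056.4 SEK × 0.0912 = 1099.54368 EUR
Net change: 1099.54368 − 1000 = 99.54368 EUR

99.544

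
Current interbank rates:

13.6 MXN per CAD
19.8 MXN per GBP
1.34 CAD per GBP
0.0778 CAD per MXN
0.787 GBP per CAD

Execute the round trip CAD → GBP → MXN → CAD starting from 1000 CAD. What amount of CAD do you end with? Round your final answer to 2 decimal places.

1000 CAD × 0.787 = 787 GBP
787 GBP × 19.8 = 15582.6 MXN
15582.6 MXN × 0.0778 = 1212.32628 CAD

1212.33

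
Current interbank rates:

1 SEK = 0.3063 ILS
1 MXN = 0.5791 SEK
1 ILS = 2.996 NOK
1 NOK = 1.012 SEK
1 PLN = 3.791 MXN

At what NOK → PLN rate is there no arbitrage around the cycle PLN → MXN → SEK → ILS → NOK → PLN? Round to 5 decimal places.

0.49637

Known legs of the cycle: 3.791 × 0.5791 × 0.3063 × 2.996 = 2.01463398209388
For no arbitrage the full-cycle product must be 1, so the missing rate is 1 / 2.01463398209388 ≈ 0.4963681.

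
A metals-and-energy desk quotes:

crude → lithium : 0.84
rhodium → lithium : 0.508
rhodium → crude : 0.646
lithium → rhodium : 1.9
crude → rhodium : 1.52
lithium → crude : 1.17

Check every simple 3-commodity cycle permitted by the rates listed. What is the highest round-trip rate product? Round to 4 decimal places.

rhodium→crude→lithium→rhodium: 0.646 × 0.84 × 1.9 = 1.03102
rhodium→lithium→crude→rhodium: 0.508 × 1.17 × 1.52 = 0.90343
Maximum is rhodium→crude→lithium→rhodium at 1.0310; arbitrage exists.

1.0310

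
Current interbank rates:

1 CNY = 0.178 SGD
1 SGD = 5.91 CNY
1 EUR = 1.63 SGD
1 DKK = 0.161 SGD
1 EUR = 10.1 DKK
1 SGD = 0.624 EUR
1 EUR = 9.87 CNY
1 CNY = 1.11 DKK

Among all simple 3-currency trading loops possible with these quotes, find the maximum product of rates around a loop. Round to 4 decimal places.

1.0963

CNY→SGD→EUR→CNY: 0.178 × 0.624 × 9.87 = 1.09628
CNY→DKK→SGD→CNY: 1.11 × 0.161 × 5.91 = 1.05618
EUR→DKK→SGD→EUR: 10.1 × 0.161 × 0.624 = 1.01469
Maximum is CNY→SGD→EUR→CNY at 1.0963; arbitrage exists.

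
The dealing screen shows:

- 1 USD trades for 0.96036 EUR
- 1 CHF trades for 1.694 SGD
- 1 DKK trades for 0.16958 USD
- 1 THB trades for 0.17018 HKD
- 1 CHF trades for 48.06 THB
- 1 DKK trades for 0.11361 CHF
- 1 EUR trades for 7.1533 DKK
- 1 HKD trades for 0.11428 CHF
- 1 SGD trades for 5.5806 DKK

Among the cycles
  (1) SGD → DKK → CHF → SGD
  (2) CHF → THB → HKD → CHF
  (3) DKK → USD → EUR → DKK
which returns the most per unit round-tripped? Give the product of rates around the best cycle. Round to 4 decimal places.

1.1650

(1) 5.5806 × 0.11361 × 1.694 = 1.07402
(2) 48.06 × 0.17018 × 0.11428 = 0.93468
(3) 0.16958 × 0.96036 × 7.1533 = 1.16497
Highest is cycle (3) at 1.1650 (>1, arbitrage).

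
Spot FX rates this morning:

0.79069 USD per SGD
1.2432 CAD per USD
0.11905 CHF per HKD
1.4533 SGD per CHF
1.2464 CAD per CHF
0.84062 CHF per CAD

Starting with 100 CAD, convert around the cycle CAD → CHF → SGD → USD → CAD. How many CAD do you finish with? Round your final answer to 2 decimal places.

120.09

100 CAD × 0.84062 = 84.062 CHF
84.062 CHF × 1.4533 = 122.1673046 SGD
122.1673046 SGD × 0.79069 = 96.596466074174 USD
96.596466074174 USD × 1.2432 = 120.0887266234131168 CAD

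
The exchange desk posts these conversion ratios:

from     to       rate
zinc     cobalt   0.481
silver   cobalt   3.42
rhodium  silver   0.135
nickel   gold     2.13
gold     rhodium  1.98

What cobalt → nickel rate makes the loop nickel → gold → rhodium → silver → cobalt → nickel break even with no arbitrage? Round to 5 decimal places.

0.51356

Known legs of the cycle: 2.13 × 1.98 × 0.135 × 3.42 = 1.94717358
For no arbitrage the full-cycle product must be 1, so the missing rate is 1 / 1.94717358 ≈ 0.5135649.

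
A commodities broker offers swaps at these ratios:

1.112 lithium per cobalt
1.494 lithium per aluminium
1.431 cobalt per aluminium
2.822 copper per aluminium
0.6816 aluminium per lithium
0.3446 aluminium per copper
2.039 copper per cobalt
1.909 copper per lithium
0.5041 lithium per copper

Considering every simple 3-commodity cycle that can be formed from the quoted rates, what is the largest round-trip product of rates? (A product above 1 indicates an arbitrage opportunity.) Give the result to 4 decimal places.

1.0846

aluminium→cobalt→lithium→aluminium: 1.431 × 1.112 × 0.6816 = 1.08461
aluminium→cobalt→copper→aluminium: 1.431 × 2.039 × 0.3446 = 1.00548
aluminium→lithium→copper→aluminium: 1.494 × 1.909 × 0.3446 = 0.98282
aluminium→copper→lithium→aluminium: 2.822 × 0.5041 × 0.6816 = 0.96962
Maximum is aluminium→cobalt→lithium→aluminium at 1.0846; arbitrage exists.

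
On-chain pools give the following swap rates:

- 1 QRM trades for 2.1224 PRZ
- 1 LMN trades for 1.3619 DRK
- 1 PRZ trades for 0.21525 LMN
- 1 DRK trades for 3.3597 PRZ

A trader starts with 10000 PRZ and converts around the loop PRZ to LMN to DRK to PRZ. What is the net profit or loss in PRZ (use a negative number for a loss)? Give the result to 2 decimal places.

-151.07

10000 PRZ × 0.21525 = 2152.5 LMN
2152.5 LMN × 1.3619 = 2931.48975 DRK
2931.48975 DRK × 3.3597 = 9848.926113075 PRZ
Net change: 9848.926113075 − 10000 = -151.073886925 PRZ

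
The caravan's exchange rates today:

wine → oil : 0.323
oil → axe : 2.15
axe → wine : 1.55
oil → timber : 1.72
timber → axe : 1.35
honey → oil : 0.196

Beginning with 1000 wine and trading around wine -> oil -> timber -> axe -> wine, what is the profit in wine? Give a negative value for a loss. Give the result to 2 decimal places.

162.51

1000 wine × 0.323 = 323 oil
323 oil × 1.72 = 555.56 timber
555.56 timber × 1.35 = 750.006 axe
750.006 axe × 1.55 = 1162.5093 wine
Net change: 1162.5093 − 1000 = 162.5093 wine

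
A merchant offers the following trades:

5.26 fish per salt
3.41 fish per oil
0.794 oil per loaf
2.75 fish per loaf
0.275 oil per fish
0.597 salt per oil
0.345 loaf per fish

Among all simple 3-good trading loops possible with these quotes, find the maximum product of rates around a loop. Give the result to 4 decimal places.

fish→loaf→oil→fish: 0.345 × 0.794 × 3.41 = 0.93410
fish→oil→salt→fish: 0.275 × 0.597 × 5.26 = 0.86356
Maximum is fish→loaf→oil→fish at 0.9341; no arbitrage — every cycle loses value.

0.9341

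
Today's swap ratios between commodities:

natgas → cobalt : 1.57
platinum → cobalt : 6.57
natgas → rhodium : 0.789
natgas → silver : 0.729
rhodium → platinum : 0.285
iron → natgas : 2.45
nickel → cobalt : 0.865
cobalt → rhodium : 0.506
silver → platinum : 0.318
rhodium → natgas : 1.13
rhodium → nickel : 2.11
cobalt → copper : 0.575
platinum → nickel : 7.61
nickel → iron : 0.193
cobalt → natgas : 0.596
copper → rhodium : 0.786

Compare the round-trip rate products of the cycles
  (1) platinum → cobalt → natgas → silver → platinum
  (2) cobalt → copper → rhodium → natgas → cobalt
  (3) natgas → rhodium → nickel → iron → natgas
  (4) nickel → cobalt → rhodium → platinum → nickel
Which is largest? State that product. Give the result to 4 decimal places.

(1) 6.57 × 0.596 × 0.729 × 0.318 = 0.90775
(2) 0.575 × 0.786 × 1.13 × 1.57 = 0.80180
(3) 0.789 × 2.11 × 0.193 × 2.45 = 0.78720
(4) 0.865 × 0.506 × 0.285 × 7.61 = 0.94928
Highest is cycle (4) at 0.9493 (≤1, no arbitrage).

0.9493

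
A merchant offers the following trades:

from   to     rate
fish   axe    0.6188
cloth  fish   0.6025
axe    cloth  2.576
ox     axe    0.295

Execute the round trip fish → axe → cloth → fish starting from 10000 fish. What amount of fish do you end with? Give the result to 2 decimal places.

9604.02

10000 fish × 0.6188 = 6188 axe
6188 axe × 2.576 = 15940.288 cloth
15940.288 cloth × 0.6025 = 9604.02352 fish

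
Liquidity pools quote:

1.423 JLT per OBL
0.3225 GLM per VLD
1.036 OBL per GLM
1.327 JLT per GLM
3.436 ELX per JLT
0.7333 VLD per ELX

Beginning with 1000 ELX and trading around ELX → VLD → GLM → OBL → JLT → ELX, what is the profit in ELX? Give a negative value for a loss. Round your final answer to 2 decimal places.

1000 ELX × 0.7333 = 733.3 VLD
733.3 VLD × 0.3225 = 236.48925 GLM
236.48925 GLM × 1.036 = 245.002863 OBL
245.002863 OBL × 1.423 = 348.639074049 JLT
348.639074049 JLT × 3.436 = 1197.923858432364 ELX
Net change: 1197.923858432364 − 1000 = 197.923858432364 ELX

197.92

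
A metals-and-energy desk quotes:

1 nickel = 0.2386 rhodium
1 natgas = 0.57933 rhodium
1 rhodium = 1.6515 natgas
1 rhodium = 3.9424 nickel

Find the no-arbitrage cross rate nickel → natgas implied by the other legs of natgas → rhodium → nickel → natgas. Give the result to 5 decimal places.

Known legs of the cycle: 0.57933 × 3.9424 = 2.283950592
For no arbitrage the full-cycle product must be 1, so the missing rate is 1 / 2.283950592 ≈ 0.4378378.

0.43784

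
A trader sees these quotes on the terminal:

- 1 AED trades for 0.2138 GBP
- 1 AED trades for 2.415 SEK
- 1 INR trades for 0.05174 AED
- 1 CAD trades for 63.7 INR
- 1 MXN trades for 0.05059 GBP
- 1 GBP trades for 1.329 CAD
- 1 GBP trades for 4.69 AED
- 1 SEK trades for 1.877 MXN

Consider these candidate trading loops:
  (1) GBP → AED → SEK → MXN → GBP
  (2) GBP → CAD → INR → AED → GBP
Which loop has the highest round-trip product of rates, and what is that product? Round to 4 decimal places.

(1) 4.69 × 2.415 × 1.877 × 0.05059 = 1.07552
(2) 1.329 × 63.7 × 0.05174 × 0.2138 = 0.93648
Highest is cycle (1) at 1.0755 (>1, arbitrage).

1.0755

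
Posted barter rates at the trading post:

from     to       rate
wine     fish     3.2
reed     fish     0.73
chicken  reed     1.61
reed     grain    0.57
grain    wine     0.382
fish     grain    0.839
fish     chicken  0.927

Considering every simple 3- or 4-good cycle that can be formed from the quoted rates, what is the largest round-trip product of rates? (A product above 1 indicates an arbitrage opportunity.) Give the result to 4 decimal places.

1.0895

chicken→reed→fish→chicken: 1.61 × 0.73 × 0.927 = 1.08950
grain→wine→fish→grain: 0.382 × 3.2 × 0.839 = 1.02559
Maximum is chicken→reed→fish→chicken at 1.0895; arbitrage exists.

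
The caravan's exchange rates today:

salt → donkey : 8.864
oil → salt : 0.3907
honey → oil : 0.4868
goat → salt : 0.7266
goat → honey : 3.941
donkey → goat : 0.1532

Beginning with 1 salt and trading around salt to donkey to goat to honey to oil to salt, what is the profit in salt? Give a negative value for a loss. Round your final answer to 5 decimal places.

1 salt × 8.864 = 8.864 donkey
8.864 donkey × 0.1532 = 1.3579648 goat
1.3579648 goat × 3.941 = 5.3517392768 honey
5.3517392768 honey × 0.4868 = 2.60522667994624 oil
2.60522667994624 oil × 0.3907 = 1.017862063854995968 salt
Net change: 1.017862063854995968 − 1 = 0.017862063854995968 salt

0.01786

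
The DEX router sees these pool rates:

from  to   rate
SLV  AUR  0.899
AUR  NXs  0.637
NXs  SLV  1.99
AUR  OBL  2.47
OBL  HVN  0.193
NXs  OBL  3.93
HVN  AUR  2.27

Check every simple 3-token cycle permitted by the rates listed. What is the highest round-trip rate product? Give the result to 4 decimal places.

NXs→SLV→AUR→NXs: 1.99 × 0.899 × 0.637 = 1.13960
OBL→HVN→AUR→OBL: 0.193 × 2.27 × 2.47 = 1.08213
Maximum is NXs→SLV→AUR→NXs at 1.1396; arbitrage exists.

1.1396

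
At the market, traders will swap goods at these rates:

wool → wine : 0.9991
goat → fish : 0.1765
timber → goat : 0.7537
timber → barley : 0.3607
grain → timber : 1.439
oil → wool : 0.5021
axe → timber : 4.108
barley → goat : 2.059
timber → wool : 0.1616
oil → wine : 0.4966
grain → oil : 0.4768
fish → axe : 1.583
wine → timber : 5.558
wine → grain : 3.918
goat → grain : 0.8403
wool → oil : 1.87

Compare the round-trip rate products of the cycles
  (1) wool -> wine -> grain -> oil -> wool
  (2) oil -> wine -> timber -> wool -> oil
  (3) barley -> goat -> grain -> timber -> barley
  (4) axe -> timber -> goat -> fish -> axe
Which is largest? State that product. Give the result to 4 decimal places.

0.9371

(1) 0.9991 × 3.918 × 0.4768 × 0.5021 = 0.93713
(2) 0.4966 × 5.558 × 0.1616 × 1.87 = 0.83408
(3) 2.059 × 0.8403 × 1.439 × 0.3607 = 0.89804
(4) 4.108 × 0.7537 × 0.1765 × 1.583 = 0.86508
Highest is cycle (1) at 0.9371 (≤1, no arbitrage).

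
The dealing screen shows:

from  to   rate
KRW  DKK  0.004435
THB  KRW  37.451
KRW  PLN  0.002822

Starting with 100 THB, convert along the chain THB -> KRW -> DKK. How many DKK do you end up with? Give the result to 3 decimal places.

16.610

100 THB × 37.451 = 3745.1 KRW
3745.1 KRW × 0.004435 = 16.6095185 DKK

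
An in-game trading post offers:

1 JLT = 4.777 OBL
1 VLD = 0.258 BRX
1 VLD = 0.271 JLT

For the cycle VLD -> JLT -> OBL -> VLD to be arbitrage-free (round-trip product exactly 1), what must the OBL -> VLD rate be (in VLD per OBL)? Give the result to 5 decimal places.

0.77246

Known legs of the cycle: 0.271 × 4.777 = 1.294567
For no arbitrage the full-cycle product must be 1, so the missing rate is 1 / 1.294567 ≈ 0.7724591.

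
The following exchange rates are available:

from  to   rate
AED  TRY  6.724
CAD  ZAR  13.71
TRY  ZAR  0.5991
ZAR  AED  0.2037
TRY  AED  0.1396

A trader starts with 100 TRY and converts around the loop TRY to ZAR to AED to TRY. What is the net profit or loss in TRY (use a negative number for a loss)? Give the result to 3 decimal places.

100 TRY × 0.5991 = 59.91 ZAR
59.91 ZAR × 0.2037 = 12.203667 AED
12.203667 AED × 6.724 = 82.057456908 TRY
Net change: 82.057456908 − 100 = -17.942543092 TRY

-17.943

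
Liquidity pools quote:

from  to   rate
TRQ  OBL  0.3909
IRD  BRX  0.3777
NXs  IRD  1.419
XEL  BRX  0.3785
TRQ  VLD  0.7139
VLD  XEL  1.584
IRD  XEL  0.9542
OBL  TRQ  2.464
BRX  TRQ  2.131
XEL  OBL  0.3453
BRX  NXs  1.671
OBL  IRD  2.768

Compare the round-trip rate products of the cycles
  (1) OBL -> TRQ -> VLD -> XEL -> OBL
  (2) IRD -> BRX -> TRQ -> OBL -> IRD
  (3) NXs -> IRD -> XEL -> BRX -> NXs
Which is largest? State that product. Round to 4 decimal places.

(1) 2.464 × 0.7139 × 1.584 × 0.3453 = 0.96212
(2) 0.3777 × 2.131 × 0.3909 × 2.768 = 0.87089
(3) 1.419 × 0.9542 × 0.3785 × 1.671 = 0.85638
Highest is cycle (1) at 0.9621 (≤1, no arbitrage).

0.9621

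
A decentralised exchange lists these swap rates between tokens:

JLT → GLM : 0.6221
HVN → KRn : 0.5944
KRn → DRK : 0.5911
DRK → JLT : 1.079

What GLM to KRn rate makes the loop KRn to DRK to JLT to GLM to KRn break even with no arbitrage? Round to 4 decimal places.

2.5203

Known legs of the cycle: 0.5911 × 1.079 × 0.6221 = 0.39677345149
For no arbitrage the full-cycle product must be 1, so the missing rate is 1 / 0.39677345149 ≈ 2.520330.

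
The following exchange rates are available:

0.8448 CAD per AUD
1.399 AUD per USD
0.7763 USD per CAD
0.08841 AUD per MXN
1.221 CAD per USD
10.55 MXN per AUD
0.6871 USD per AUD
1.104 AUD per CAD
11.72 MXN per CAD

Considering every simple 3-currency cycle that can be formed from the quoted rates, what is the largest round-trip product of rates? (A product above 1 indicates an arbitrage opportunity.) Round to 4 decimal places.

0.9262

USD→CAD→AUD→USD: 1.221 × 1.104 × 0.6871 = 0.92620
USD→AUD→CAD→USD: 1.399 × 0.8448 × 0.7763 = 0.91749
AUD→CAD→MXN→AUD: 0.8448 × 11.72 × 0.08841 = 0.87535
Maximum is USD→CAD→AUD→USD at 0.9262; no arbitrage — every cycle loses value.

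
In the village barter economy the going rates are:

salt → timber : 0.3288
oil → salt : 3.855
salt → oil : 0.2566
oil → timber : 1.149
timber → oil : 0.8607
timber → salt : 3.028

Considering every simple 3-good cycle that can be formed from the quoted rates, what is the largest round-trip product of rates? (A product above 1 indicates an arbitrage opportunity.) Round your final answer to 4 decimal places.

oil→salt→timber→oil: 3.855 × 0.3288 × 0.8607 = 1.09096
oil→timber→salt→oil: 1.149 × 3.028 × 0.2566 = 0.89276
Maximum is oil→salt→timber→oil at 1.0910; arbitrage exists.

1.0910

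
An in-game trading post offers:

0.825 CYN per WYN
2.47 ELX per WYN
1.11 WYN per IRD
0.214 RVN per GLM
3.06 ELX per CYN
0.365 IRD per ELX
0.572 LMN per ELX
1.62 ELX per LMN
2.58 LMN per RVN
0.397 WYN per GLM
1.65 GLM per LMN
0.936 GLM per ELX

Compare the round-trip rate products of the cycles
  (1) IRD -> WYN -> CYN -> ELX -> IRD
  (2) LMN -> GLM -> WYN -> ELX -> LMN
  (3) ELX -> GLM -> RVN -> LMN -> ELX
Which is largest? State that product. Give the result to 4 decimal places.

(1) 1.11 × 0.825 × 3.06 × 0.365 = 1.02280
(2) 1.65 × 0.397 × 2.47 × 0.572 = 0.92548
(3) 0.936 × 0.214 × 2.58 × 1.62 = 0.83719
Highest is cycle (1) at 1.0228 (>1, arbitrage).

1.0228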